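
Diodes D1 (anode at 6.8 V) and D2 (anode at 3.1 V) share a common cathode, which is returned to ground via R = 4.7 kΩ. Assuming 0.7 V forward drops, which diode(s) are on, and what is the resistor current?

Assume both conduct. Then node N would need to be at both 6.8−0.7 = 6.1 V and 3.1−0.7 = 2.4 V, which is impossible.
Assume only D1 conducts: V_N = 6.8 − 0.7 = 6.1 V, so I_R = 6.1/4.7 = 1.3 mA.
Check D2: its anode-to-cathode voltage is 3.1 − 6.1 = -3 V < 0.7 V, so it is off. The assumption is consistent.

Only D1 conducts; I_R ≈ 1.3 mA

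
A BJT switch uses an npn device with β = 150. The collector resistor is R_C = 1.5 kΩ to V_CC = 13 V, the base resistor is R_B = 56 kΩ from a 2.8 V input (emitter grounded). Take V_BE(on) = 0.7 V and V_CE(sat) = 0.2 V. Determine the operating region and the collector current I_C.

Assume active. Base-emitter loop: I_B = (V_BB − V_BE)/R_B = (2.8 − 0.7)/56 = 0.0375 mA.
I_C = β·I_B = 150×0.0375 = 5.62 mA.
V_CE = V_CC − I_C·R_C = 13 − 5.62×1.5 = 4.56 V > V_CE(sat), so the active-region assumption holds.

active; I_C ≈ 5.6 mA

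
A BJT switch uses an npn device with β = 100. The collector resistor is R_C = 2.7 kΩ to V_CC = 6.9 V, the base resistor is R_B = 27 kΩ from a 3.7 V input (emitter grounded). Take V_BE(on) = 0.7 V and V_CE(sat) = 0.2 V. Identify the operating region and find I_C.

Assume active: I_B = (3.7 − 0.7)/27 = 0.111 mA, giving I_C = β·I_B = 11.1 mA.
But then V_CE = 6.9 − 11.1×2.7 = -23.1 V < V_CE(sat) = 0.2 V — impossible in the active region.
So the transistor is saturated. With V_CE = 0.2 V, I_C = (V_CC − 0.2)/R_C = 6.7/2.7 = 2.48 mA.
Check: β·I_B = 11.1 mA > I_C = 2.48 mA, confirming saturation.

saturation; I_C ≈ 2.5 mA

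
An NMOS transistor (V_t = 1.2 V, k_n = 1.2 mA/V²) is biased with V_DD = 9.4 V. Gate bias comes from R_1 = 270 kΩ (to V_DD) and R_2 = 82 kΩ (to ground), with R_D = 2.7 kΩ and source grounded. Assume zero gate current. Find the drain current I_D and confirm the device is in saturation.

V_G = V_DD·R_2/(R_1+R_2) = 9.4×82/352 = 2.19 V. With the source grounded, V_GS = V_G = 2.19 V.
Assume saturation: I_D = (k_n/2)(V_GS − V_t)² = (1.2/2)×(2.19 − 1.2)² = 0.6×0.99² = 0.588 mA.
V_DS = V_DD − I_D·R_D = 9.4 − 0.588×2.7 = 7.81 V.
Saturation requires V_DS ≥ V_GS − V_t = 0.99 V; 7.81 ≥ 0.99 ✓.

I_D ≈ 0.59 mA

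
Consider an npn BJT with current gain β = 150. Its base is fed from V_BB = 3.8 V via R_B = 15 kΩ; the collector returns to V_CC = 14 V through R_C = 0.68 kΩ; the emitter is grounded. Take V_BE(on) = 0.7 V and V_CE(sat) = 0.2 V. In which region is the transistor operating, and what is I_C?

saturation; I_C ≈ 20 mA

Assume active: I_B = (3.8 − 0.7)/15 = 0.207 mA, giving I_C = β·I_B = 31 mA.
But then V_CE = 14 − 31×0.68 = -7.08 V < V_CE(sat) = 0.2 V — impossible in the active region.
So the transistor is saturated. With V_CE = 0.2 V, I_C = (V_CC − 0.2)/R_C = 13.8/0.68 = 20.3 mA.
Check: β·I_B = 31 mA > I_C = 20.3 mA, confirming saturation.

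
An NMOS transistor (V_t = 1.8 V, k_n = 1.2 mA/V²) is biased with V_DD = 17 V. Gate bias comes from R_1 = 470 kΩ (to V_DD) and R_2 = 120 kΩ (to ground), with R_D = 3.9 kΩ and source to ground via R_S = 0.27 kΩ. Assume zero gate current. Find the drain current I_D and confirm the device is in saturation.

I_D ≈ 1.1 mA

V_G = V_DD·R_2/(R_1+R_2) = 17×120/590 = 3.46 V.
Assume saturation: I_D = (k_n/2)(V_GS − V_t)² with V_GS = V_G − I_D·R_S = 3.46 − 0.27·I_D.
Substituting gives 0.0437·I_D² − 1.54·I_D + 1.65 = 0, with roots I_D = 1.11 or 34 mA.
The root I_D = 34 mA gives V_GS = -5.73 V ≤ V_t, so take I_D = 1.11 mA.
Then V_GS = 3.16 V and V_DS = V_DD − I_D(R_D+R_S) = 17 − 1.11×4.17 = 12.4 V.
Saturation requires V_DS ≥ V_GS − V_t = 1.36 V; 12.4 ≥ 1.36 ✓.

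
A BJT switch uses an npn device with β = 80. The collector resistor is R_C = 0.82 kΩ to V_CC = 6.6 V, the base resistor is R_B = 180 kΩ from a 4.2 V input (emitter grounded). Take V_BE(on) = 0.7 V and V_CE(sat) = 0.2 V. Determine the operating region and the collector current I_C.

Assume active. Base-emitter loop: I_B = (V_BB − V_BE)/R_B = (4.2 − 0.7)/180 = 0.0194 mA.
I_C = β·I_B = 80×0.0194 = 1.56 mA.
V_CE = V_CC − I_C·R_C = 6.6 − 1.56×0.82 = 5.32 V > V_CE(sat), so the active-region assumption holds.

active; I_C ≈ 1.6 mA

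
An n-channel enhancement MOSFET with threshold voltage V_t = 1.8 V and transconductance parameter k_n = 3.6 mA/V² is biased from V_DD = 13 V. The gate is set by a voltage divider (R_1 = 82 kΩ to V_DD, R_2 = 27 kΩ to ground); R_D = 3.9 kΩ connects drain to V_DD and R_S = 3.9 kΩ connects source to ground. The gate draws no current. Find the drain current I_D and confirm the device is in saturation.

V_G = V_DD·R_2/(R_1+R_2) = 13×27/109 = 3.22 V.
Assume saturation: I_D = (k_n/2)(V_GS − V_t)² with V_GS = V_G − I_D·R_S = 3.22 − 3.9·I_D.
Substituting gives 27.4·I_D² − 20.9·I_D + 3.63 = 0, with roots I_D = 0.266 or 0.499 mA.
The root I_D = 0.499 mA gives V_GS = 1.27 V ≤ V_t, so take I_D = 0.266 mA.
Then V_GS = 2.18 V and V_DS = V_DD − I_D(R_D+R_S) = 13 − 0.266×7.8 = 10.9 V.
Saturation requires V_DS ≥ V_GS − V_t = 0.384 V; 10.9 ≥ 0.384 ✓.

I_D ≈ 0.27 mA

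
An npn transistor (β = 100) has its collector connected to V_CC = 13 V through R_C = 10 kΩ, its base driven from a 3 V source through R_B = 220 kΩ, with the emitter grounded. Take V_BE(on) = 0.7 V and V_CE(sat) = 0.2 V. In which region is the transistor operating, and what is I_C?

Assume active. Base-emitter loop: I_B = (V_BB − V_BE)/R_B = (3 − 0.7)/220 = 0.0105 mA.
I_C = β·I_B = 100×0.0105 = 1.05 mA.
V_CE = V_CC − I_C·R_C = 13 − 1.05×10 = 2.55 V > V_CE(sat), so the active-region assumption holds.

active; I_C ≈ 1 mA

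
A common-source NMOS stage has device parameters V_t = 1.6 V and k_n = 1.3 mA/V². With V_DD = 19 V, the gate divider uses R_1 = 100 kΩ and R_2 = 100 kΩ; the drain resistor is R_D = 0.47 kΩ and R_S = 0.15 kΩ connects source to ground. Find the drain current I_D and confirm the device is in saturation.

V_G = V_DD·R_2/(R_1+R_2) = 19×100/200 = 9.5 V.
Assume saturation: I_D = (k_n/2)(V_GS − V_t)² with V_GS = V_G − I_D·R_S = 9.5 − 0.15·I_D.
Substituting gives 0.0146·I_D² − 2.54·I_D + 40.6 = 0, with roots I_D = 17.8 or 156 mA.
The root I_D = 156 mA gives V_GS = -13.9 V ≤ V_t, so take I_D = 17.8 mA.
Then V_GS = 6.83 V and V_DS = V_DD − I_D(R_D+R_S) = 19 − 17.8×0.62 = 7.97 V.
Saturation requires V_DS ≥ V_GS − V_t = 5.23 V; 7.97 ≥ 5.23 ✓.

I_D ≈ 18 mA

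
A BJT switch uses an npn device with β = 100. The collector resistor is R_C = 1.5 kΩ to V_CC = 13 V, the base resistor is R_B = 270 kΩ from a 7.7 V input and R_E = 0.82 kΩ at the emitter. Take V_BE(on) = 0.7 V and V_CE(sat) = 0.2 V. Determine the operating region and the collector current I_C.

Assume active. Base-emitter loop: I_B = (V_BB − V_BE)/(R_B + (β+1)R_E) = (7.7 − 0.7)/(270 + 101×0.82) = 0.0198 mA.
I_C = β·I_B = 100×0.0198 = 1.98 mA.
V_CE = V_CC − I_C·R_C − I_E·R_E = 13 − 1.98×1.5 − 2×0.82 = 8.38 V > V_CE(sat), so the active-region assumption holds.

active; I_C ≈ 2 mA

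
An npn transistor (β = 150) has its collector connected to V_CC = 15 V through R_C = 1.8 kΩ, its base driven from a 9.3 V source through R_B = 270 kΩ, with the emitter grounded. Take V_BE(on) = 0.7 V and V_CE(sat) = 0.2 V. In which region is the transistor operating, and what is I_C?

active; I_C ≈ 4.8 mA

Assume active. Base-emitter loop: I_B = (V_BB − V_BE)/R_B = (9.3 − 0.7)/270 = 0.0319 mA.
I_C = β·I_B = 150×0.0319 = 4.78 mA.
V_CE = V_CC − I_C·R_C = 15 − 4.78×1.8 = 6.4 V > V_CE(sat), so the active-region assumption holds.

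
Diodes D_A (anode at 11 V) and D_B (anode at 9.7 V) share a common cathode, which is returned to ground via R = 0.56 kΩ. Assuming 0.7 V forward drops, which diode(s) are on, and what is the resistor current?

Assume both conduct. Then node N would need to be at both 11−0.7 = 10.3 V and 9.7−0.7 = 9 V, which is impossible.
Assume only D_A conducts: V_N = 11 − 0.7 = 10.3 V, so I_R = 10.3/0.56 = 18.4 mA.
Check D_B: its anode-to-cathode voltage is 9.7 − 10.3 = -0.6 V < 0.7 V, so it is off. The assumption is consistent.

Only D_A conducts; I_R ≈ 18 mA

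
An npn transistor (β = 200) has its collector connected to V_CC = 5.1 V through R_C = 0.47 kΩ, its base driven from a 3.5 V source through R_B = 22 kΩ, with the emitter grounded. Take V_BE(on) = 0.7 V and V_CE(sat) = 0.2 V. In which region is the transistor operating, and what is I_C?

saturation; I_C ≈ 10 mA

Assume active: I_B = (3.5 − 0.7)/22 = 0.127 mA, giving I_C = β·I_B = 25.5 mA.
But then V_CE = 5.1 − 25.5×0.47 = -6.86 V < V_CE(sat) = 0.2 V — impossible in the active region.
So the transistor is saturated. With V_CE = 0.2 V, I_C = (V_CC − 0.2)/R_C = 4.9/0.47 = 10.4 mA.
Check: β·I_B = 25.5 mA > I_C = 10.4 mA, confirming saturation.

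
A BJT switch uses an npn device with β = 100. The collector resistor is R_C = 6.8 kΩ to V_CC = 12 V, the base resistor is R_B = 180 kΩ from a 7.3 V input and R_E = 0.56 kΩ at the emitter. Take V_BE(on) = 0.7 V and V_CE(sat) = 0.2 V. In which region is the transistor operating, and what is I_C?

saturation; I_C ≈ 1.6 mA

Assume active: I_B = (7.3 − 0.7)/(180 + 101×0.56) = 0.0279 mA, I_C = β·I_B = 2.79 mA.
Then V_CE = 12 − 2.79×6.8 − 2.82×0.56 = -8.55 V < 0.2 V — the active assumption fails.
Re-solve with V_CE = 0.2 V. KCL at the emitter: V_E/R_E = (V_BB−0.7−V_E)/R_B + (V_CC−0.2−V_E)/R_C, giving V_E = 0.914 V.
I_C = (V_CC − 0.2 − V_E)/R_C = (11.8 − 0.914)/6.8 = 1.6 mA.
Check: I_B = (6.6 − 0.914)/180 = 0.0316 mA, and β·I_B = 3.16 mA > I_C, confirming saturation.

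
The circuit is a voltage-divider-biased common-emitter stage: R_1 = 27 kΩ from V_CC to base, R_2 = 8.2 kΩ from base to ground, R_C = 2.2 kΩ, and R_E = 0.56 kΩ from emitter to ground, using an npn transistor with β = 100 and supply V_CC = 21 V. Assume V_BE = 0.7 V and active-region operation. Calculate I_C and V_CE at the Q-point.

I_C ≈ 6.7 mA, V_CE ≈ 2.6 V

Thevenize the base divider: V_Th = V_CC·R_2/(R_1+R_2) = 21×8.2/35.2 = 4.89 V, R_Th = R_1‖R_2 = 6.29 kΩ.
Base-emitter loop: V_Th = I_B·R_Th + V_BE + (β+1)I_B·R_E, so I_B = (4.89 − 0.7) / (6.29 + 101×0.56) = 0.0667 mA.
I_C = β·I_B = 100×0.0667 = 6.67 mA, and I_E = (β+1)I_B = 6.74 mA.
V_CE = V_CC − I_C·R_C − I_E·R_E = 21 − 6.67×2.2 − 6.74×0.56 = 2.55 V.
V_CE = 2.55 V > 0.2 V confirms active-region operation.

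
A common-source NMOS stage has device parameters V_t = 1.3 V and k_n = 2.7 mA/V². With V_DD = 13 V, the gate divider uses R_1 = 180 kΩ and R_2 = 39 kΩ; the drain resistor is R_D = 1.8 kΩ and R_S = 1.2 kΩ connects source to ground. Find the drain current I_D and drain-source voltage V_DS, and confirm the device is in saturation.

I_D ≈ 0.4 mA, V_DS ≈ 12 V

V_G = V_DD·R_2/(R_1+R_2) = 13×39/219 = 2.32 V.
Assume saturation: I_D = (k_n/2)(V_GS − V_t)² with V_GS = V_G − I_D·R_S = 2.32 − 1.2·I_D.
Substituting gives 1.94·I_D² − 4.29·I_D + 1.39 = 0, with roots I_D = 0.395 or 1.81 mA.
The root I_D = 1.81 mA gives V_GS = 0.142 V ≤ V_t, so take I_D = 0.395 mA.
Then V_GS = 1.84 V and V_DS = V_DD − I_D(R_D+R_S) = 13 − 0.395×3 = 11.8 V.
Saturation requires V_DS ≥ V_GS − V_t = 0.541 V; 11.8 ≥ 0.541 ✓.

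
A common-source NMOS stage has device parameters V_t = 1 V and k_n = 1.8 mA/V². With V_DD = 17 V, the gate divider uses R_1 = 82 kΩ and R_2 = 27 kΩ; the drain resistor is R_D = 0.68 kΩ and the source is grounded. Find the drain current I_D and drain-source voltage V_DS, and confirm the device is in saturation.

V_G = V_DD·R_2/(R_1+R_2) = 17×27/109 = 4.21 V. With the source grounded, V_GS = V_G = 4.21 V.
Assume saturation: I_D = (k_n/2)(V_GS − V_t)² = (1.8/2)×(4.21 − 1)² = 0.9×3.21² = 9.28 mA.
V_DS = V_DD − I_D·R_D = 17 − 9.28×0.68 = 10.7 V.
Saturation requires V_DS ≥ V_GS − V_t = 3.21 V; 10.7 ≥ 3.21 ✓.

I_D ≈ 9.3 mA, V_DS ≈ 11 V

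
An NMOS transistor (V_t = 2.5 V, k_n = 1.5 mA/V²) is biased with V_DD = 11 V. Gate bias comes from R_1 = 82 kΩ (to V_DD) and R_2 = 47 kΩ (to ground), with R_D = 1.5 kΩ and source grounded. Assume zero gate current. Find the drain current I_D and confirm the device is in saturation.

I_D ≈ 1.7 mA

V_G = V_DD·R_2/(R_1+R_2) = 11×47/129 = 4.01 V. With the source grounded, V_GS = V_G = 4.01 V.
Assume saturation: I_D = (k_n/2)(V_GS − V_t)² = (1.5/2)×(4.01 − 2.5)² = 0.75×1.51² = 1.7 mA.
V_DS = V_DD − I_D·R_D = 11 − 1.7×1.5 = 8.44 V.
Saturation requires V_DS ≥ V_GS − V_t = 1.51 V; 8.44 ≥ 1.51 ✓.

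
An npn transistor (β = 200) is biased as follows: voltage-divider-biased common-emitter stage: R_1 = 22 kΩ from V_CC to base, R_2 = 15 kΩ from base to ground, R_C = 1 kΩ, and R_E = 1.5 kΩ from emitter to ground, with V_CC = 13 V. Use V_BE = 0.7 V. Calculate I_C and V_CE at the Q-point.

Thevenize the base divider: V_Th = V_CC·R_2/(R_1+R_2) = 13×15/37 = 5.27 V, R_Th = R_1‖R_2 = 8.92 kΩ.
Base-emitter loop: V_Th = I_B·R_Th + V_BE + (β+1)I_B·R_E, so I_B = (5.27 − 0.7) / (8.92 + 201×1.5) = 0.0147 mA.
I_C = β·I_B = 200×0.0147 = 2.94 mA, and I_E = (β+1)I_B = 2.96 mA.
V_CE = V_CC − I_C·R_C − I_E·R_E = 13 − 2.94×1 − 2.96×1.5 = 5.62 V.
V_CE = 5.62 V > 0.2 V confirms active-region operation.

I_C ≈ 2.9 mA, V_CE ≈ 5.6 V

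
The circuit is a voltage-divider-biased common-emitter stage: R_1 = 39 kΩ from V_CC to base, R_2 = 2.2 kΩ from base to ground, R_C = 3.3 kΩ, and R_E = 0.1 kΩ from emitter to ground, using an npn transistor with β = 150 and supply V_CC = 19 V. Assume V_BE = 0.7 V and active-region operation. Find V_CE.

V_CE ≈ 9.7 V

Thevenize the base divider: V_Th = V_CC·R_2/(R_1+R_2) = 19×2.2/41.2 = 1.01 V, R_Th = R_1‖R_2 = 2.08 kΩ.
Base-emitter loop: V_Th = I_B·R_Th + V_BE + (β+1)I_B·R_E, so I_B = (1.01 − 0.7) / (2.08 + 151×0.1) = 0.0183 mA.
I_C = β·I_B = 150×0.0183 = 2.75 mA, and I_E = (β+1)I_B = 2.76 mA.
V_CE = V_CC − I_C·R_C − I_E·R_E = 19 − 2.75×3.3 − 2.76×0.1 = 9.66 V.
V_CE = 9.66 V > 0.2 V confirms active-region operation.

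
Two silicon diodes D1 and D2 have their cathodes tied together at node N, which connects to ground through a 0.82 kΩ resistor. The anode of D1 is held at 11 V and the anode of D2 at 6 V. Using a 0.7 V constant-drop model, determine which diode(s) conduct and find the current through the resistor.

Assume both conduct. Then node N would need to be at both 11−0.7 = 10.3 V and 6−0.7 = 5.3 V, which is impossible.
Assume only D1 conducts: V_N = 11 − 0.7 = 10.3 V, so I_R = 10.3/0.82 = 12.6 mA.
Check D2: its anode-to-cathode voltage is 6 − 10.3 = -4.3 V < 0.7 V, so it is off. The assumption is consistent.

Only D1 conducts; I_R ≈ 13 mA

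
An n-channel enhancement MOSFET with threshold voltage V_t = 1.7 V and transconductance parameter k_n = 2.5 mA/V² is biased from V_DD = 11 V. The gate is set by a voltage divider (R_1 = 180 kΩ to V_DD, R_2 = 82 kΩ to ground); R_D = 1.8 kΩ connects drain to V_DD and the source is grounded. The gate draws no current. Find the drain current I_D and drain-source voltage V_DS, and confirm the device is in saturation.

I_D ≈ 3.8 mA, V_DS ≈ 4.2 V

V_G = V_DD·R_2/(R_1+R_2) = 11×82/262 = 3.44 V. With the source grounded, V_GS = V_G = 3.44 V.
Assume saturation: I_D = (k_n/2)(V_GS − V_t)² = (2.5/2)×(3.44 − 1.7)² = 1.25×1.74² = 3.8 mA.
V_DS = V_DD − I_D·R_D = 11 − 3.8×1.8 = 4.17 V.
Saturation requires V_DS ≥ V_GS − V_t = 1.74 V; 4.17 ≥ 1.74 ✓.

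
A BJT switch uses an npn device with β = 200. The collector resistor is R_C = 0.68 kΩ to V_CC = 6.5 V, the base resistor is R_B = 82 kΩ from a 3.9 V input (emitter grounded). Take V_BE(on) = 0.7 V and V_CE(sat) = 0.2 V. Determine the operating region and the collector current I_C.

active; I_C ≈ 7.8 mA

Assume active. Base-emitter loop: I_B = (V_BB − V_BE)/R_B = (3.9 − 0.7)/82 = 0.039 mA.
I_C = β·I_B = 200×0.039 = 7.8 mA.
V_CE = V_CC − I_C·R_C = 6.5 − 7.8×0.68 = 1.19 V > V_CE(sat), so the active-region assumption holds.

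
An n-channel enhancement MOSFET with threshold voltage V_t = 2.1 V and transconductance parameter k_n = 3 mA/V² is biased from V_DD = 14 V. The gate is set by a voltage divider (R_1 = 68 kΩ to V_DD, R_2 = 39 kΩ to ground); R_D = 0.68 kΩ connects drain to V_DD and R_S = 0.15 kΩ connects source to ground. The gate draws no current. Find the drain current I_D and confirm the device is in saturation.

V_G = V_DD·R_2/(R_1+R_2) = 14×39/107 = 5.1 V.
Assume saturation: I_D = (k_n/2)(V_GS − V_t)² with V_GS = V_G − I_D·R_S = 5.1 − 0.15·I_D.
Substituting gives 0.0337·I_D² − 2.35·I_D + 13.5 = 0, with roots I_D = 6.33 or 63.3 mA.
The root I_D = 63.3 mA gives V_GS = -4.4 V ≤ V_t, so take I_D = 6.33 mA.
Then V_GS = 4.15 V and V_DS = V_DD − I_D(R_D+R_S) = 14 − 6.33×0.83 = 8.75 V.
Saturation requires V_DS ≥ V_GS − V_t = 2.05 V; 8.75 ≥ 2.05 ✓.

I_D ≈ 6.3 mA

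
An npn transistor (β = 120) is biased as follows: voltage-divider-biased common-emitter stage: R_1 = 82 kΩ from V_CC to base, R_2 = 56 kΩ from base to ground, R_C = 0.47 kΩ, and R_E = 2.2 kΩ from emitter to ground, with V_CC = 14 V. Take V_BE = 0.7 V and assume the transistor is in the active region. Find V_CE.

V_CE ≈ 8.6 V

Thevenize the base divider: V_Th = V_CC·R_2/(R_1+R_2) = 14×56/138 = 5.68 V, R_Th = R_1‖R_2 = 33.3 kΩ.
Base-emitter loop: V_Th = I_B·R_Th + V_BE + (β+1)I_B·R_E, so I_B = (5.68 − 0.7) / (33.3 + 121×2.2) = 0.0166 mA.
I_C = β·I_B = 120×0.0166 = 2 mA, and I_E = (β+1)I_B = 2.01 mA.
V_CE = V_CC − I_C·R_C − I_E·R_E = 14 − 2×0.47 − 2.01×2.2 = 8.63 V.
V_CE = 8.63 V > 0.2 V confirms active-region operation.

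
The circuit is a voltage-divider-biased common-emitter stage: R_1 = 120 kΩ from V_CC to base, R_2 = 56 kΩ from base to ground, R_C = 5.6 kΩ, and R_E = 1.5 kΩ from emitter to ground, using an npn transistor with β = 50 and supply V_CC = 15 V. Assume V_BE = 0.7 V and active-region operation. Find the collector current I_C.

Thevenize the base divider: V_Th = V_CC·R_2/(R_1+R_2) = 15×56/176 = 4.77 V, R_Th = R_1‖R_2 = 38.2 kΩ.
Base-emitter loop: V_Th = I_B·R_Th + V_BE + (β+1)I_B·R_E, so I_B = (4.77 − 0.7) / (38.2 + 51×1.5) = 0.0355 mA.
I_C = β·I_B = 50×0.0355 = 1.78 mA, and I_E = (β+1)I_B = 1.81 mA.
V_CE = V_CC − I_C·R_C − I_E·R_E = 15 − 1.78×5.6 − 1.81×1.5 = 2.34 V.
V_CE = 2.34 V > 0.2 V confirms active-region operation.

I_C ≈ 1.8 mA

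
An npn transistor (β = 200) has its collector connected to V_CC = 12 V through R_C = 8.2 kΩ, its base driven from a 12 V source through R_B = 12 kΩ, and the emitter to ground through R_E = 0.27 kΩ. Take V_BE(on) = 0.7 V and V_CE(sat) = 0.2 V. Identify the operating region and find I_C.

Assume active: I_B = (12 − 0.7)/(12 + 201×0.27) = 0.171 mA, I_C = β·I_B = 34.1 mA.
Then V_CE = 12 − 34.1×8.2 − 34.3×0.27 = -277 V < 0.2 V — the active assumption fails.
Re-solve with V_CE = 0.2 V. KCL at the emitter: V_E/R_E = (V_BB−0.7−V_E)/R_B + (V_CC−0.2−V_E)/R_C, giving V_E = 0.609 V.
I_C = (V_CC − 0.2 − V_E)/R_C = (11.8 − 0.609)/8.2 = 1.36 mA.
Check: I_B = (11.3 − 0.609)/12 = 0.891 mA, and β·I_B = 178 mA > I_C, confirming saturation.

saturation; I_C ≈ 1.4 mA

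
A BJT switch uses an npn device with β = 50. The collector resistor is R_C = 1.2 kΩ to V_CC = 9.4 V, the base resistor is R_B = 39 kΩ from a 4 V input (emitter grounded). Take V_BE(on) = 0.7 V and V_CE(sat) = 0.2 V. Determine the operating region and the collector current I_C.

active; I_C ≈ 4.2 mA

Assume active. Base-emitter loop: I_B = (V_BB − V_BE)/R_B = (4 − 0.7)/39 = 0.0846 mA.
I_C = β·I_B = 50×0.0846 = 4.23 mA.
V_CE = V_CC − I_C·R_C = 9.4 − 4.23×1.2 = 4.32 V > V_CE(sat), so the active-region assumption holds.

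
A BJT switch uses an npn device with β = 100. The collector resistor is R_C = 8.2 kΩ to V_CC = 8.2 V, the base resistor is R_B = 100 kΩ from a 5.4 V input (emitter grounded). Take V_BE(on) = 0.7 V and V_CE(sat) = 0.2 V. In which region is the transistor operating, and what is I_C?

Assume active: I_B = (5.4 − 0.7)/100 = 0.047 mA, giving I_C = β·I_B = 4.7 mA.
But then V_CE = 8.2 − 4.7×8.2 = -30.3 V < V_CE(sat) = 0.2 V — impossible in the active region.
So the transistor is saturated. With V_CE = 0.2 V, I_C = (V_CC − 0.2)/R_C = 8/8.2 = 0.976 mA.
Check: β·I_B = 4.7 mA > I_C = 0.976 mA, confirming saturation.

saturation; I_C ≈ 0.98 mA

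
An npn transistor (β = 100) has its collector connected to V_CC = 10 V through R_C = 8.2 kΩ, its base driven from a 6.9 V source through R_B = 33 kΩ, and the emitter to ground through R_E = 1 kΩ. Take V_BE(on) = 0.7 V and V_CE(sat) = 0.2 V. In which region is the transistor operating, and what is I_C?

saturation; I_C ≈ 1 mA

Assume active: I_B = (6.9 − 0.7)/(33 + 101×1) = 0.0463 mA, I_C = β·I_B = 4.63 mA.
Then V_CE = 10 − 4.63×8.2 − 4.67×1 = -32.6 V < 0.2 V — the active assumption fails.
Re-solve with V_CE = 0.2 V. KCL at the emitter: V_E/R_E = (V_BB−0.7−V_E)/R_B + (V_CC−0.2−V_E)/R_C, giving V_E = 1.2 V.
I_C = (V_CC − 0.2 − V_E)/R_C = (9.8 − 1.2)/8.2 = 1.05 mA.
Check: I_B = (6.2 − 1.2)/33 = 0.152 mA, and β·I_B = 15.2 mA > I_C, confirming saturation.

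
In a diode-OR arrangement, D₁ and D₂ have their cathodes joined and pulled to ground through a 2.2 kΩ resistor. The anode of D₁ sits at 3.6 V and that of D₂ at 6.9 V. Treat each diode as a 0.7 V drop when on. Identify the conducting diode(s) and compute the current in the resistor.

Only D₂ conducts; I_R ≈ 2.8 mA

Assume both conduct. Then node N would need to be at both 3.6−0.7 = 2.9 V and 6.9−0.7 = 6.2 V, which is impossible.
Assume only D₂ conducts: V_N = 6.9 − 0.7 = 6.2 V, so I_R = 6.2/2.2 = 2.82 mA.
Check D₁: its anode-to-cathode voltage is 3.6 − 6.2 = -2.6 V < 0.7 V, so it is off. The assumption is consistent.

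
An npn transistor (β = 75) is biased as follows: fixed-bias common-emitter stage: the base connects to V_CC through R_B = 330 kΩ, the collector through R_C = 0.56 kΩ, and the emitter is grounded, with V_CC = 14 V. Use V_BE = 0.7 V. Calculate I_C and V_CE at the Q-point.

Base loop: V_CC = I_B·R_B + V_BE, so I_B = (14 − 0.7)/330 kΩ = 0.0403 mA.
In the active region I_C = β·I_B = 75 × 0.0403 = 3.02 mA.
Collector loop: V_CE = V_CC − I_C·R_C = 14 − 3.02×0.56 = 12.3 V.
Since V_CE = 12.3 V > V_CE(sat) ≈ 0.2 V, the transistor is in the active region as assumed.

I_C ≈ 3 mA, V_CE ≈ 12 V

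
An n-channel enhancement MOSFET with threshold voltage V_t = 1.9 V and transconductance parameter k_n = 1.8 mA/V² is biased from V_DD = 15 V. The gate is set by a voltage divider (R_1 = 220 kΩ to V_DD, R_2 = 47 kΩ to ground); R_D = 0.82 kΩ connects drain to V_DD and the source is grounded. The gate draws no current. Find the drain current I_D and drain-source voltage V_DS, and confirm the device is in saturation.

V_G = V_DD·R_2/(R_1+R_2) = 15×47/267 = 2.64 V. With the source grounded, V_GS = V_G = 2.64 V.
Assume saturation: I_D = (k_n/2)(V_GS − V_t)² = (1.8/2)×(2.64 − 1.9)² = 0.9×0.74² = 0.493 mA.
V_DS = V_DD − I_D·R_D = 15 − 0.493×0.82 = 14.6 V.
Saturation requires V_DS ≥ V_GS − V_t = 0.74 V; 14.6 ≥ 0.74 ✓.

I_D ≈ 0.49 mA, V_DS ≈ 15 V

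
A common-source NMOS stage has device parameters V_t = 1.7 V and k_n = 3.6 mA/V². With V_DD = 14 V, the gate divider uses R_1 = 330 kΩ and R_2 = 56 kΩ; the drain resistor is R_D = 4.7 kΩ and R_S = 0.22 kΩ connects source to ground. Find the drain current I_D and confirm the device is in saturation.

I_D ≈ 0.16 mA

V_G = V_DD·R_2/(R_1+R_2) = 14×56/386 = 2.03 V.
Assume saturation: I_D = (k_n/2)(V_GS − V_t)² with V_GS = V_G − I_D·R_S = 2.03 − 0.22·I_D.
Substituting gives 0.0871·I_D² − 1.26·I_D + 0.197 = 0, with roots I_D = 0.158 or 14.3 mA.
The root I_D = 14.3 mA gives V_GS = -1.12 V ≤ V_t, so take I_D = 0.158 mA.
Then V_GS = 2 V and V_DS = V_DD − I_D(R_D+R_S) = 14 − 0.158×4.92 = 13.2 V.
Saturation requires V_DS ≥ V_GS − V_t = 0.296 V; 13.2 ≥ 0.296 ✓.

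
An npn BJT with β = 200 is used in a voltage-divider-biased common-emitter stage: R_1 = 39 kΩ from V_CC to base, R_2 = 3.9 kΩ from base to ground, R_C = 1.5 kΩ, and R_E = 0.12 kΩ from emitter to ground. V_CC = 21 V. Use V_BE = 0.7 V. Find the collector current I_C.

I_C ≈ 8.7 mA

Thevenize the base divider: V_Th = V_CC·R_2/(R_1+R_2) = 21×3.9/42.9 = 1.91 V, R_Th = R_1‖R_2 = 3.55 kΩ.
Base-emitter loop: V_Th = I_B·R_Th + V_BE + (β+1)I_B·R_E, so I_B = (1.91 − 0.7) / (3.55 + 201×0.12) = 0.0437 mA.
I_C = β·I_B = 200×0.0437 = 8.74 mA, and I_E = (β+1)I_B = 8.78 mA.
V_CE = V_CC − I_C·R_C − I_E·R_E = 21 − 8.74×1.5 − 8.78×0.12 = 6.83 V.
V_CE = 6.83 V > 0.2 V confirms active-region operation.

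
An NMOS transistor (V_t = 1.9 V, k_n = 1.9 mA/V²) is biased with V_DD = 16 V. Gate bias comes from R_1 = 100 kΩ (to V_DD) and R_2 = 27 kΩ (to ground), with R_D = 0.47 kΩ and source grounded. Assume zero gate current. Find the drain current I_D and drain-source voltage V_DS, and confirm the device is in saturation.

I_D ≈ 2.1 mA, V_DS ≈ 15 V

V_G = V_DD·R_2/(R_1+R_2) = 16×27/127 = 3.4 V. With the source grounded, V_GS = V_G = 3.4 V.
Assume saturation: I_D = (k_n/2)(V_GS − V_t)² = (1.9/2)×(3.4 − 1.9)² = 0.95×1.5² = 2.14 mA.
V_DS = V_DD − I_D·R_D = 16 − 2.14×0.47 = 15 V.
Saturation requires V_DS ≥ V_GS − V_t = 1.5 V; 15 ≥ 1.5 ✓.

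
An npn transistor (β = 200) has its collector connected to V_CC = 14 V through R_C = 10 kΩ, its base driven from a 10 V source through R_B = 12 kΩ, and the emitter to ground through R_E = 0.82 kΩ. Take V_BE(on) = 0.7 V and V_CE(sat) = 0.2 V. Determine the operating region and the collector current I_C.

Assume active: I_B = (10 − 0.7)/(12 + 201×0.82) = 0.0526 mA, I_C = β·I_B = 10.5 mA.
Then V_CE = 14 − 10.5×10 − 10.6×0.82 = -99.9 V < 0.2 V — the active assumption fails.
Re-solve with V_CE = 0.2 V. KCL at the emitter: V_E/R_E = (V_BB−0.7−V_E)/R_B + (V_CC−0.2−V_E)/R_C, giving V_E = 1.54 V.
I_C = (V_CC − 0.2 − V_E)/R_C = (13.8 − 1.54)/10 = 1.23 mA.
Check: I_B = (9.3 − 1.54)/12 = 0.647 mA, and β·I_B = 129 mA > I_C, confirming saturation.

saturation; I_C ≈ 1.2 mA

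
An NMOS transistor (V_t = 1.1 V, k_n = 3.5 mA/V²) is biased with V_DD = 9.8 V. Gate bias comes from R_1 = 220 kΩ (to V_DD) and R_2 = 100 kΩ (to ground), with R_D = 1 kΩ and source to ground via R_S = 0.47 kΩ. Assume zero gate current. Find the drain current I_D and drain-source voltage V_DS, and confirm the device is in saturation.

I_D ≈ 1.9 mA, V_DS ≈ 7 V

V_G = V_DD·R_2/(R_1+R_2) = 9.8×100/320 = 3.06 V.
Assume saturation: I_D = (k_n/2)(V_GS − V_t)² with V_GS = V_G − I_D·R_S = 3.06 − 0.47·I_D.
Substituting gives 0.387·I_D² − 4.23·I_D + 6.74 = 0, with roots I_D = 1.94 or 9 mA.
The root I_D = 9 mA gives V_GS = -1.17 V ≤ V_t, so take I_D = 1.94 mA.
Then V_GS = 2.15 V and V_DS = V_DD − I_D(R_D+R_S) = 9.8 − 1.94×1.47 = 6.95 V.
Saturation requires V_DS ≥ V_GS − V_t = 1.05 V; 6.95 ≥ 1.05 ✓.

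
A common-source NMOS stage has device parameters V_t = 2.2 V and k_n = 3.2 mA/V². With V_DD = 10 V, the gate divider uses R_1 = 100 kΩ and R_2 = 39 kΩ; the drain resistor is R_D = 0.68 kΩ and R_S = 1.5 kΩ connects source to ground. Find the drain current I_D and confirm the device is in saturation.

I_D ≈ 0.18 mA

V_G = V_DD·R_2/(R_1+R_2) = 10×39/139 = 2.81 V.
Assume saturation: I_D = (k_n/2)(V_GS − V_t)² with V_GS = V_G − I_D·R_S = 2.81 − 1.5·I_D.
Substituting gives 3.6·I_D² − 3.91·I_D + 0.587 = 0, with roots I_D = 0.18 or 0.905 mA.
The root I_D = 0.905 mA gives V_GS = 1.45 V ≤ V_t, so take I_D = 0.18 mA.
Then V_GS = 2.54 V and V_DS = V_DD − I_D(R_D+R_S) = 10 − 0.18×2.18 = 9.61 V.
Saturation requires V_DS ≥ V_GS − V_t = 0.336 V; 9.61 ≥ 0.336 ✓.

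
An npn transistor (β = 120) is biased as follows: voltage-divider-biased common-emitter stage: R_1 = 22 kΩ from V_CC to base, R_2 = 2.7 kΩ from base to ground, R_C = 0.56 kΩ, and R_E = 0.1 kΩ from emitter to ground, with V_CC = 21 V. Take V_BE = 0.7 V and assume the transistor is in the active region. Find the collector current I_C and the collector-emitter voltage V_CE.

I_C ≈ 13 mA, V_CE ≈ 12 V

Thevenize the base divider: V_Th = V_CC·R_2/(R_1+R_2) = 21×2.7/24.7 = 2.3 V, R_Th = R_1‖R_2 = 2.4 kΩ.
Base-emitter loop: V_Th = I_B·R_Th + V_BE + (β+1)I_B·R_E, so I_B = (2.3 − 0.7) / (2.4 + 121×0.1) = 0.11 mA.
I_C = β·I_B = 120×0.11 = 13.2 mA, and I_E = (β+1)I_B = 13.3 mA.
V_CE = V_CC − I_C·R_C − I_E·R_E = 21 − 13.2×0.56 − 13.3×0.1 = 12.3 V.
V_CE = 12.3 V > 0.2 V confirms active-region operation.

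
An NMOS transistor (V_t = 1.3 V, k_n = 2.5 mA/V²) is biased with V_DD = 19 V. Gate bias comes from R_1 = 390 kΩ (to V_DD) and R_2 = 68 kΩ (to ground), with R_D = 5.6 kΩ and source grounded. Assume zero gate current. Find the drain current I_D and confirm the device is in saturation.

I_D ≈ 2.9 mA

V_G = V_DD·R_2/(R_1+R_2) = 19×68/458 = 2.82 V. With the source grounded, V_GS = V_G = 2.82 V.
Assume saturation: I_D = (k_n/2)(V_GS − V_t)² = (2.5/2)×(2.82 − 1.3)² = 1.25×1.52² = 2.89 mA.
V_DS = V_DD − I_D·R_D = 19 − 2.89×5.6 = 2.81 V.
Saturation requires V_DS ≥ V_GS − V_t = 1.52 V; 2.81 ≥ 1.52 ✓.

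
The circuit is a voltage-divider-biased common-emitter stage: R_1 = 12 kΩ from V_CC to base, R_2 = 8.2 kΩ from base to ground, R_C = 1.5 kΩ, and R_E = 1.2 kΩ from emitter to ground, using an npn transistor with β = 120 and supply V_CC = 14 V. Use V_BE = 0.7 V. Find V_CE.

V_CE ≈ 3.2 V

Thevenize the base divider: V_Th = V_CC·R_2/(R_1+R_2) = 14×8.2/20.2 = 5.68 V, R_Th = R_1‖R_2 = 4.87 kΩ.
Base-emitter loop: V_Th = I_B·R_Th + V_BE + (β+1)I_B·R_E, so I_B = (5.68 − 0.7) / (4.87 + 121×1.2) = 0.0332 mA.
I_C = β·I_B = 120×0.0332 = 3.98 mA, and I_E = (β+1)I_B = 4.02 mA.
V_CE = V_CC − I_C·R_C − I_E·R_E = 14 − 3.98×1.5 − 4.02×1.2 = 3.2 V.
V_CE = 3.2 V > 0.2 V confirms active-region operation.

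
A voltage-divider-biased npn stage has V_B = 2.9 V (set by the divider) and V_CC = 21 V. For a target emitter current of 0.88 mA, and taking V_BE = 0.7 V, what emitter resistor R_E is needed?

V_E = V_B − V_BE = 2.9 − 0.7 = 2.2 V.
R_E = V_E / I_E = 2.2 / 0.88 = 2.5 kΩ.

R_E ≈ 2.5 kΩ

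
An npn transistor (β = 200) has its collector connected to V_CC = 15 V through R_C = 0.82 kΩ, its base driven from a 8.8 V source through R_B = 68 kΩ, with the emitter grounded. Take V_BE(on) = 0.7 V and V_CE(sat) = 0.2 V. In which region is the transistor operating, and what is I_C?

saturation; I_C ≈ 18 mA

Assume active: I_B = (8.8 − 0.7)/68 = 0.119 mA, giving I_C = β·I_B = 23.8 mA.
But then V_CE = 15 − 23.8×0.82 = -4.54 V < V_CE(sat) = 0.2 V — impossible in the active region.
So the transistor is saturated. With V_CE = 0.2 V, I_C = (V_CC − 0.2)/R_C = 14.8/0.82 = 18 mA.
Check: β·I_B = 23.8 mA > I_C = 18 mA, confirming saturation.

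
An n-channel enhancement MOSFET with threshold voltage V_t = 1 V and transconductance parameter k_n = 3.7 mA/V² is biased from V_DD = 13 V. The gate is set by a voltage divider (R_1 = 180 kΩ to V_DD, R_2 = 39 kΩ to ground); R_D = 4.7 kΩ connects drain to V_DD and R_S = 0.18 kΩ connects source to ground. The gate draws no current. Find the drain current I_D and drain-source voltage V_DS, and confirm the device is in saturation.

I_D ≈ 1.8 mA, V_DS ≈ 4.2 V

V_G = V_DD·R_2/(R_1+R_2) = 13×39/219 = 2.32 V.
Assume saturation: I_D = (k_n/2)(V_GS − V_t)² with V_GS = V_G − I_D·R_S = 2.32 − 0.18·I_D.
Substituting gives 0.0599·I_D² − 1.88·I_D + 3.2 = 0, with roots I_D = 1.81 or 29.5 mA.
The root I_D = 29.5 mA gives V_GS = -2.99 V ≤ V_t, so take I_D = 1.81 mA.
Then V_GS = 1.99 V and V_DS = V_DD − I_D(R_D+R_S) = 13 − 1.81×4.88 = 4.17 V.
Saturation requires V_DS ≥ V_GS − V_t = 0.989 V; 4.17 ≥ 0.989 ✓.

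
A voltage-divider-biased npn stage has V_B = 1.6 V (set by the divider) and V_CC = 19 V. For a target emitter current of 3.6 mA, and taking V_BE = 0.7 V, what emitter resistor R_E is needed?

R_E ≈ 0.25 kΩ

V_E = V_B − V_BE = 1.6 − 0.7 = 0.9 V.
R_E = V_E / I_E = 0.9 / 3.6 = 0.25 kΩ.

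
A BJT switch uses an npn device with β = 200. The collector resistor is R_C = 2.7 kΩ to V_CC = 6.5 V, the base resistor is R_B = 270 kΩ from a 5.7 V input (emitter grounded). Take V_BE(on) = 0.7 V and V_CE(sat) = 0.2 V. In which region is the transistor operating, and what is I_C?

saturation; I_C ≈ 2.3 mA

Assume active: I_B = (5.7 − 0.7)/270 = 0.0185 mA, giving I_C = β·I_B = 3.7 mA.
But then V_CE = 6.5 − 3.7×2.7 = -3.5 V < V_CE(sat) = 0.2 V — impossible in the active region.
So the transistor is saturated. With V_CE = 0.2 V, I_C = (V_CC − 0.2)/R_C = 6.3/2.7 = 2.33 mA.
Check: β·I_B = 3.7 mA > I_C = 2.33 mA, confirming saturation.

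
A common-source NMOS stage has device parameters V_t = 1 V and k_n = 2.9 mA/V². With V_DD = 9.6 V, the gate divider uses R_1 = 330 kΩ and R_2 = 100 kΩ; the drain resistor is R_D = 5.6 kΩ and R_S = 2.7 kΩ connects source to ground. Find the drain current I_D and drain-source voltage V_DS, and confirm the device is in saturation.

V_G = V_DD·R_2/(R_1+R_2) = 9.6×100/430 = 2.23 V.
Assume saturation: I_D = (k_n/2)(V_GS − V_t)² with V_GS = V_G − I_D·R_S = 2.23 − 2.7·I_D.
Substituting gives 10.6·I_D² − 10.7·I_D + 2.2 = 0, with roots I_D = 0.291 or 0.717 mA.
The root I_D = 0.717 mA gives V_GS = 0.297 V ≤ V_t, so take I_D = 0.291 mA.
Then V_GS = 1.45 V and V_DS = V_DD − I_D(R_D+R_S) = 9.6 − 0.291×8.3 = 7.19 V.
Saturation requires V_DS ≥ V_GS − V_t = 0.448 V; 7.19 ≥ 0.448 ✓.

I_D ≈ 0.29 mA, V_DS ≈ 7.2 V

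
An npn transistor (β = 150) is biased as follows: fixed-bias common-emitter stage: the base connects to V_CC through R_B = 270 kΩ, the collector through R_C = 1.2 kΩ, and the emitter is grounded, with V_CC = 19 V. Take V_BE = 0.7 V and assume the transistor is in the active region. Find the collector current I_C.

I_C ≈ 10 mA

Base loop: V_CC = I_B·R_B + V_BE, so I_B = (19 − 0.7)/270 kΩ = 0.0678 mA.
In the active region I_C = β·I_B = 150 × 0.0678 = 10.2 mA.
Collector loop: V_CE = V_CC − I_C·R_C = 19 − 10.2×1.2 = 6.8 V.
Since V_CE = 6.8 V > V_CE(sat) ≈ 0.2 V, the transistor is in the active region as assumed.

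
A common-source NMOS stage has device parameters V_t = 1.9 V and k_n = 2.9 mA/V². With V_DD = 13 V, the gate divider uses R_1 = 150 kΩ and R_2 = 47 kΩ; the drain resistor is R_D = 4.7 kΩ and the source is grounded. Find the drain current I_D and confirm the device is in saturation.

V_G = V_DD·R_2/(R_1+R_2) = 13×47/197 = 3.1 V. With the source grounded, V_GS = V_G = 3.1 V.
Assume saturation: I_D = (k_n/2)(V_GS − V_t)² = (2.9/2)×(3.1 − 1.9)² = 1.45×1.2² = 2.09 mA.
V_DS = V_DD − I_D·R_D = 13 − 2.09×4.7 = 3.16 V.
Saturation requires V_DS ≥ V_GS − V_t = 1.2 V; 3.16 ≥ 1.2 ✓.

I_D ≈ 2.1 mA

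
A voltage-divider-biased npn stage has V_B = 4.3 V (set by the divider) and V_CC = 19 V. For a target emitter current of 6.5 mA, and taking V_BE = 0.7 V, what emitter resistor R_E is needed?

V_E = V_B − V_BE = 4.3 − 0.7 = 3.6 V.
R_E = V_E / I_E = 3.6 / 6.5 = 0.554 kΩ.

R_E ≈ 0.55 kΩ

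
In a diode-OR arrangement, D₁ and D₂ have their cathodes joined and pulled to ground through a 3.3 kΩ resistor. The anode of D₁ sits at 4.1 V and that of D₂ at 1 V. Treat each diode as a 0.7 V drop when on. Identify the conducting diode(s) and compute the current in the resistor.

Assume both conduct. Then node N would need to be at both 4.1−0.7 = 3.4 V and 1−0.7 = 0.3 V, which is impossible.
Assume only D₁ conducts: V_N = 4.1 − 0.7 = 3.4 V, so I_R = 3.4/3.3 = 1.03 mA.
Check D₂: its anode-to-cathode voltage is 1 − 3.4 = -2.4 V < 0.7 V, so it is off. The assumption is consistent.

Only D₁ conducts; I_R ≈ 1 mA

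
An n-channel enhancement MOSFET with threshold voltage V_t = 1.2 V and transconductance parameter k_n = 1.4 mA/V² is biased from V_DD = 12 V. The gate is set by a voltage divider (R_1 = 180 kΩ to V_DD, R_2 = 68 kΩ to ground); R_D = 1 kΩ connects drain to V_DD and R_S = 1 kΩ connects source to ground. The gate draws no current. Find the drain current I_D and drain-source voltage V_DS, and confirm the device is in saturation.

V_G = V_DD·R_2/(R_1+R_2) = 12×68/248 = 3.29 V.
Assume saturation: I_D = (k_n/2)(V_GS − V_t)² with V_GS = V_G − I_D·R_S = 3.29 − 1·I_D.
Substituting gives 0.7·I_D² − 3.93·I_D + 3.06 = 0, with roots I_D = 0.935 or 4.67 mA.
The root I_D = 4.67 mA gives V_GS = -1.38 V ≤ V_t, so take I_D = 0.935 mA.
Then V_GS = 2.36 V and V_DS = V_DD − I_D(R_D+R_S) = 12 − 0.935×2 = 10.1 V.
Saturation requires V_DS ≥ V_GS − V_t = 1.16 V; 10.1 ≥ 1.16 ✓.

I_D ≈ 0.93 mA, V_DS ≈ 10 V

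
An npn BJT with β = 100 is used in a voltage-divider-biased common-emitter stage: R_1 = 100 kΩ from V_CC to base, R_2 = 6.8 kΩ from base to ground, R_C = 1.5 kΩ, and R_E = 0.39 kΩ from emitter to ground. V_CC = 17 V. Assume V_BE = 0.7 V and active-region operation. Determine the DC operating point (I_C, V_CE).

Thevenize the base divider: V_Th = V_CC·R_2/(R_1+R_2) = 17×6.8/107 = 1.08 V, R_Th = R_1‖R_2 = 6.37 kΩ.
Base-emitter loop: V_Th = I_B·R_Th + V_BE + (β+1)I_B·R_E, so I_B = (1.08 − 0.7) / (6.37 + 101×0.39) = 0.00836 mA.
I_C = β·I_B = 100×0.00836 = 0.836 mA, and I_E = (β+1)I_B = 0.844 mA.
V_CE = V_CC − I_C·R_C − I_E·R_E = 17 − 0.836×1.5 − 0.844×0.39 = 15.4 V.
V_CE = 15.4 V > 0.2 V confirms active-region operation.

I_C ≈ 0.84 mA, V_CE ≈ 15 V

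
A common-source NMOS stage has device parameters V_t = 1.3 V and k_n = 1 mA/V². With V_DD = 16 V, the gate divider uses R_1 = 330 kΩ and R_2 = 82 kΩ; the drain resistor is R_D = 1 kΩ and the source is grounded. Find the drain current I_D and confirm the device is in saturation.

I_D ≈ 1.8 mA

V_G = V_DD·R_2/(R_1+R_2) = 16×82/412 = 3.18 V. With the source grounded, V_GS = V_G = 3.18 V.
Assume saturation: I_D = (k_n/2)(V_GS − V_t)² = (1/2)×(3.18 − 1.3)² = 0.5×1.88² = 1.78 mA.
V_DS = V_DD − I_D·R_D = 16 − 1.78×1 = 14.2 V.
Saturation requires V_DS ≥ V_GS − V_t = 1.88 V; 14.2 ≥ 1.88 ✓.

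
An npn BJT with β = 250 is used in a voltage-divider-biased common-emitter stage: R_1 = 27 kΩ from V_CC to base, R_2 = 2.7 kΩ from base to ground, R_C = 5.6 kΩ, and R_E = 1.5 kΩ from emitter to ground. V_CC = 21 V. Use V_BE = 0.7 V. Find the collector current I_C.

Thevenize the base divider: V_Th = V_CC·R_2/(R_1+R_2) = 21×2.7/29.7 = 1.91 V, R_Th = R_1‖R_2 = 2.45 kΩ.
Base-emitter loop: V_Th = I_B·R_Th + V_BE + (β+1)I_B·R_E, so I_B = (1.91 − 0.7) / (2.45 + 251×1.5) = 0.00319 mA.
I_C = β·I_B = 250×0.00319 = 0.798 mA, and I_E = (β+1)I_B = 0.801 mA.
V_CE = V_CC − I_C·R_C − I_E·R_E = 21 − 0.798×5.6 − 0.801×1.5 = 15.3 V.
V_CE = 15.3 V > 0.2 V confirms active-region operation.

I_C ≈ 0.8 mA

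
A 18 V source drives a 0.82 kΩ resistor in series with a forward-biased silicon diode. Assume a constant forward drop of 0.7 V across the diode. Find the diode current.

KVL around the loop: 18 = V_D + I·R = 0.7 + I × 0.82 kΩ.
So I = (18 − 0.7) / 0.82 kΩ = 17.3 / 0.82 = 21.1 mA.

I ≈ 21 mA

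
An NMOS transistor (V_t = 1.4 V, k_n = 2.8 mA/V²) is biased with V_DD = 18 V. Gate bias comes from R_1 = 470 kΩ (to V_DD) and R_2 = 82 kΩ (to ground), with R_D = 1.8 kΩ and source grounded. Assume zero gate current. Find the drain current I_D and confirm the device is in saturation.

I_D ≈ 2.3 mA

V_G = V_DD·R_2/(R_1+R_2) = 18×82/552 = 2.67 V. With the source grounded, V_GS = V_G = 2.67 V.
Assume saturation: I_D = (k_n/2)(V_GS − V_t)² = (2.8/2)×(2.67 − 1.4)² = 1.4×1.27² = 2.27 mA.
V_DS = V_DD − I_D·R_D = 18 − 2.27×1.8 = 13.9 V.
Saturation requires V_DS ≥ V_GS − V_t = 1.27 V; 13.9 ≥ 1.27 ✓.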